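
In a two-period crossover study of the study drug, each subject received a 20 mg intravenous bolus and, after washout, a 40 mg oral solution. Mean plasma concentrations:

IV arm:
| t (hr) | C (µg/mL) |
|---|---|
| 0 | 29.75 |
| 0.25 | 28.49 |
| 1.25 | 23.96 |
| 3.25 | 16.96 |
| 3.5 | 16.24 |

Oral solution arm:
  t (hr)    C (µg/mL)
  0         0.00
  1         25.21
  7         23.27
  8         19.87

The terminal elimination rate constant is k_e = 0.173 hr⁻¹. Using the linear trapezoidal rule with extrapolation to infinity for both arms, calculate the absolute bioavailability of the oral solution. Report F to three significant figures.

F = 0.854

Trapezoidal AUC_0→3.5 (IV):
  [0→0.25]: (29.75+28.49)/2 × 0.25 = 7.28
  [0.25→1.25]: (28.49+23.96)/2 × 1 = 26.225
  [1.25→3.25]: (23.96+16.96)/2 × 2 = 40.92
  [3.25→3.5]: (16.96+16.24)/2 × 0.25 = 4.15
  Sum = 78.575 µg/mL·hr
IV tail: 16.24/0.173 = 93.873; AUC_iv,0→∞ = 78.575 + 93.873 = 172.448 µg/mL·hr
Trapezoidal AUC_0→8 (oral solution):
  [0→1]: (0.00+25.21)/2 × 1 = 12.605
  [1→7]: (25.21+23.27)/2 × 6 = 145.44
  [7→8]: (23.27+19.87)/2 × 1 = 21.57
  Sum = 179.615 µg/mL·hr
oral solution tail: 19.87/0.173 = 114.855; AUC_ev,0→∞ = 179.615 + 114.855 = 294.47 µg/mL·hr
F = (AUC_ev/D_ev)/(AUC_iv/D_iv) = (294.47/40)/(172.448/20) = 7.36175/8.6224 = 0.8538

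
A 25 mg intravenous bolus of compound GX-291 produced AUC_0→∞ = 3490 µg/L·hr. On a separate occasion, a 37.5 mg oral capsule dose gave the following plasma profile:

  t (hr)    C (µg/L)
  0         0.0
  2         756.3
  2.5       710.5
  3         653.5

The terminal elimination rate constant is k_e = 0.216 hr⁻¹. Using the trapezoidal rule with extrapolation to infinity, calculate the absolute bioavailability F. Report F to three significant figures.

Trapezoidal AUC_0→3 (oral capsule):
  [0→2]: (0.0+756.3)/2 × 2 = 756.3
  [2→2.5]: (756.3+710.5)/2 × 0.5 = 366.7
  [2.5→3]: (710.5+653.5)/2 × 0.5 = 341.0
  Sum = 1464.0 µg/L·hr
Tail: C_last/k_e = 653.5/0.216 = 3025.463
AUC_0→∞ (oral capsule) = 1464.0 + 3025.463 = 4489.463 µg/L·hr
F = (AUC_ev/D_ev)/(AUC_iv/D_iv) = (4489.463/37.5)/(3490/25) = 119.719/139.6 = 0.8576

F = 0.858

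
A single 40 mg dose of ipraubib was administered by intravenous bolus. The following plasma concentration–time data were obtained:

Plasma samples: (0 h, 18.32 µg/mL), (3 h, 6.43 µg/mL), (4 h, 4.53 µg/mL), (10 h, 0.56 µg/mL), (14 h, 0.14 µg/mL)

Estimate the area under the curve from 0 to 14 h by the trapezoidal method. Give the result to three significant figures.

Trapezoidal AUC_0→14:
  [0→3]: (18.32+6.43)/2 × 3 = 37.125
  [3→4]: (6.43+4.53)/2 × 1 = 5.48
  [4→10]: (4.53+0.56)/2 × 6 = 15.27
  [10→14]: (0.56+0.14)/2 × 4 = 1.4
  Sum = 59.275 µg/mL·h

AUC = 59.3 µg/mL·h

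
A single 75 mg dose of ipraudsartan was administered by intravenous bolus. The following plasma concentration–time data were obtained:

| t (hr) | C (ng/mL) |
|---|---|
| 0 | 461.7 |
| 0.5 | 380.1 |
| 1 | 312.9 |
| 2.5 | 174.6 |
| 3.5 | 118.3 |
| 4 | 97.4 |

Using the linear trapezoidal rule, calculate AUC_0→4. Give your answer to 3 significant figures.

Trapezoidal AUC_0→4:
  [0→0.5]: (461.7+380.1)/2 × 0.5 = 210.45
  [0.5→1]: (380.1+312.9)/2 × 0.5 = 173.25
  [1→2.5]: (312.9+174.6)/2 × 1.5 = 365.625
  [2.5→3.5]: (174.6+118.3)/2 × 1 = 146.45
  [3.5→4]: (118.3+97.4)/2 × 0.5 = 53.925
  Sum = 949.7 ng/mL·hr

AUC = 950 ng/mL·hr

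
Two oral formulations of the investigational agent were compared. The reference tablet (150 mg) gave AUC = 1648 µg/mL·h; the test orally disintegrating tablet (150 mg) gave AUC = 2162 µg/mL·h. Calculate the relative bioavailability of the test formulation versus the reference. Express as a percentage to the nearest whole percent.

F_rel = (AUC_test/D_test) / (AUC_ref/D_ref)
      = (2162/150) / (1648/150)
      = 14.4133 / 10.9867 = 1.3119 = 131.19%

F_rel = 131%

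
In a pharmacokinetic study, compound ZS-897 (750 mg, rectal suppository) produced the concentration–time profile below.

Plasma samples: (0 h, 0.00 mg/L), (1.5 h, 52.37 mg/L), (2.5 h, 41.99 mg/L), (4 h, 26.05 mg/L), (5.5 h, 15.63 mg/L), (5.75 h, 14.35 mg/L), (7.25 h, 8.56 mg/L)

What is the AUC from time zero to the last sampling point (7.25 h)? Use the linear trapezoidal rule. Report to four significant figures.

Trapezoidal AUC_0→7.25:
  [0→1.5]: (0.00+52.37)/2 × 1.5 = 39.2775
  [1.5→2.5]: (52.37+41.99)/2 × 1 = 47.18
  [2.5→4]: (41.99+26.05)/2 × 1.5 = 51.03
  [4→5.5]: (26.05+15.63)/2 × 1.5 = 31.26
  [5.5→5.75]: (15.63+14.35)/2 × 0.25 = 3.7475
  [5.75→7.25]: (14.35+8.56)/2 × 1.5 = 17.1825
  Sum = 189.6775 mg/L·h

AUC = 189.7 mg/L·h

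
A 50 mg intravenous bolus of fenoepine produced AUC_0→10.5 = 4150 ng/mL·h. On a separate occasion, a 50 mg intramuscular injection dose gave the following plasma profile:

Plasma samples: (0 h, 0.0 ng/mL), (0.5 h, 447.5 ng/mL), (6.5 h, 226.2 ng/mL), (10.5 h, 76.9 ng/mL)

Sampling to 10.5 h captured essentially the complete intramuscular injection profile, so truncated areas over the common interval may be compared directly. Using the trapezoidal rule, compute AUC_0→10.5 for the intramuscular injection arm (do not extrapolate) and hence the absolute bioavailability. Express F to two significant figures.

Trapezoidal AUC_0→10.5 (intramuscular injection):
  [0→0.5]: (0.0+447.5)/2 × 0.5 = 111.875
  [0.5→6.5]: (447.5+226.2)/2 × 6 = 2021.1
  [6.5→10.5]: (226.2+76.9)/2 × 4 = 606.2
  Sum = 2739.175 ng/mL·h
F = (AUC_ev/D_ev)/(AUC_iv/D_iv) = (2739.175/50)/(4150/50) = 54.7835/83 = 0.6600

F = 0.66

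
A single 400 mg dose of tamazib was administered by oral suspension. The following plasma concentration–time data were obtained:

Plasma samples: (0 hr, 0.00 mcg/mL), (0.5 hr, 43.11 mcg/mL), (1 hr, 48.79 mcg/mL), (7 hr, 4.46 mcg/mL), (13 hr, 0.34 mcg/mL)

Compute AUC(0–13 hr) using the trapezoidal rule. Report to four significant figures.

Trapezoidal AUC_0→13:
  [0→0.5]: (0.00+43.11)/2 × 0.5 = 10.7775
  [0.5→1]: (43.11+48.79)/2 × 0.5 = 22.975
  [1→7]: (48.79+4.46)/2 × 6 = 159.75
  [7→13]: (4.46+0.34)/2 × 6 = 14.4
  Sum = 207.9025 mcg/mL·hr

AUC = 207.9 mcg/mL·hr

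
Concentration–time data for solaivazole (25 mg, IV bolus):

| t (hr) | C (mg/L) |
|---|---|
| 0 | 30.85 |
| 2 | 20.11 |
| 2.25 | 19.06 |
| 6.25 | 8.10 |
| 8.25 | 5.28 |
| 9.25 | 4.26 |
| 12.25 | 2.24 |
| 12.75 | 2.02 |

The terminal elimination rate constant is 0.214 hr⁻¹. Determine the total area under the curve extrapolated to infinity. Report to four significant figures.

Trapezoidal AUC_0→12.75:
  [0→2]: (30.85+20.11)/2 × 2 = 50.96
  [2→2.25]: (20.11+19.06)/2 × 0.25 = 4.89625
  [2.25→6.25]: (19.06+8.10)/2 × 4 = 54.32
  [6.25→8.25]: (8.10+5.28)/2 × 2 = 13.38
  [8.25→9.25]: (5.28+4.26)/2 × 1 = 4.77
  [9.25→12.25]: (4.26+2.24)/2 × 3 = 9.75
  [12.25→12.75]: (2.24+2.02)/2 × 0.5 = 1.065
  Sum = 139.14125 mg/L·hr
Extrapolated tail: C_last / k_e = 2.02 / 0.214 = 9.439
AUC_0→∞ = 139.14125 + 9.439 = 148.58025 mg/L·hr

AUC = 148.6 mg/L·hr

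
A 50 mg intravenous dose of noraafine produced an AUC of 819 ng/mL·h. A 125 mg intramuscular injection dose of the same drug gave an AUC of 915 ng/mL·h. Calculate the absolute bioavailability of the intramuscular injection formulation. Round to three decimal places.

F = 0.447

F = (AUC_ev / D_ev) / (AUC_iv / D_iv)
  = (915/125) / (819/50)
  = 7.32 / 16.38 = 0.4469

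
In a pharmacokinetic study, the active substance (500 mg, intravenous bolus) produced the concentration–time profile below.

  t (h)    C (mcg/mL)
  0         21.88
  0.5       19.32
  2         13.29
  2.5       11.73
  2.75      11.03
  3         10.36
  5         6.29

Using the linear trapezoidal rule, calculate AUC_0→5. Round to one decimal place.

Trapezoidal AUC_0→5:
  [0→0.5]: (21.88+19.32)/2 × 0.5 = 10.3
  [0.5→2]: (19.32+13.29)/2 × 1.5 = 24.4575
  [2→2.5]: (13.29+11.73)/2 × 0.5 = 6.255
  [2.5→2.75]: (11.73+11.03)/2 × 0.25 = 2.845
  [2.75→3]: (11.03+10.36)/2 × 0.25 = 2.67375
  [3→5]: (10.36+6.29)/2 × 2 = 16.65
  Sum = 63.18125 mcg/mL·h

AUC = 63.2 mcg/mL·h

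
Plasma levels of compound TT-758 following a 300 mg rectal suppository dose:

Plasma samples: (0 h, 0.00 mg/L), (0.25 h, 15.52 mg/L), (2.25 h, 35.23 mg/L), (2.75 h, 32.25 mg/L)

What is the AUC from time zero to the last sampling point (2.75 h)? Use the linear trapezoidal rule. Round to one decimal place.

Trapezoidal AUC_0→2.75:
  [0→0.25]: (0.00+15.52)/2 × 0.25 = 1.94
  [0.25→2.25]: (15.52+35.23)/2 × 2 = 50.75
  [2.25→2.75]: (35.23+32.25)/2 × 0.5 = 16.87
  Sum = 69.56 mg/L·h

AUC = 69.6 mg/L·h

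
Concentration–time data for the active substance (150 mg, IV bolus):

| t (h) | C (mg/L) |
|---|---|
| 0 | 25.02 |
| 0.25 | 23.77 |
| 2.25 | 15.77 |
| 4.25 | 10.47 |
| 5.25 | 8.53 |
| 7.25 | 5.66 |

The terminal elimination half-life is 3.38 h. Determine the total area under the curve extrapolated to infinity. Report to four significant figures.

AUC = 123.2 mg/L·h

Trapezoidal AUC_0→7.25:
  [0→0.25]: (25.02+23.77)/2 × 0.25 = 6.09875
  [0.25→2.25]: (23.77+15.77)/2 × 2 = 39.54
  [2.25→4.25]: (15.77+10.47)/2 × 2 = 26.24
  [4.25→5.25]: (10.47+8.53)/2 × 1 = 9.5
  [5.25→7.25]: (8.53+5.66)/2 × 2 = 14.19
  Sum = 95.56875 mg/L·h
k_e = ln2 / t½ = 0.693147 / 3.38 = 0.2051 h^-1
Extrapolated tail: C_last / k_e = 5.66 / 0.2051 = 27.596
AUC_0→∞ = 95.56875 + 27.596 = 123.16475 mg/L·h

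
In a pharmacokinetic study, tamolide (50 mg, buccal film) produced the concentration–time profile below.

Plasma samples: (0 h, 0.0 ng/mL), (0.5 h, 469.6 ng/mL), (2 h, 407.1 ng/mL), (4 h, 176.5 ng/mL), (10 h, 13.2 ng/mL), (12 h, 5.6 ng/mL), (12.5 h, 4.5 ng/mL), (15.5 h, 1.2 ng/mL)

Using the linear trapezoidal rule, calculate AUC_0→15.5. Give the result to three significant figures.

Trapezoidal AUC_0→15.5:
  [0→0.5]: (0.0+469.6)/2 × 0.5 = 117.4
  [0.5→2]: (469.6+407.1)/2 × 1.5 = 657.525
  [2→4]: (407.1+176.5)/2 × 2 = 583.6
  [4→10]: (176.5+13.2)/2 × 6 = 569.1
  [10→12]: (13.2+5.6)/2 × 2 = 18.8
  [12→12.5]: (5.6+4.5)/2 × 0.5 = 2.525
  [12.5→15.5]: (4.5+1.2)/2 × 3 = 8.55
  Sum = 1957.5 ng/mL·h

AUC = 1960 ng/mL·h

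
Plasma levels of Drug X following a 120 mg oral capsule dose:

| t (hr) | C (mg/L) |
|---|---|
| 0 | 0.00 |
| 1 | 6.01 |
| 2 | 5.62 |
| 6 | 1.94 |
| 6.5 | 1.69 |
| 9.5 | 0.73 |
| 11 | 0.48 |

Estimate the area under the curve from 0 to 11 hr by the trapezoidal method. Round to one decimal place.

AUC = 29.4 mg/L·hr

Trapezoidal AUC_0→11:
  [0→1]: (0.00+6.01)/2 × 1 = 3.005
  [1→2]: (6.01+5.62)/2 × 1 = 5.815
  [2→6]: (5.62+1.94)/2 × 4 = 15.12
  [6→6.5]: (1.94+1.69)/2 × 0.5 = 0.9075
  [6.5→9.5]: (1.69+0.73)/2 × 3 = 3.63
  [9.5→11]: (0.73+0.48)/2 × 1.5 = 0.9075
  Sum = 29.385 mg/L·hr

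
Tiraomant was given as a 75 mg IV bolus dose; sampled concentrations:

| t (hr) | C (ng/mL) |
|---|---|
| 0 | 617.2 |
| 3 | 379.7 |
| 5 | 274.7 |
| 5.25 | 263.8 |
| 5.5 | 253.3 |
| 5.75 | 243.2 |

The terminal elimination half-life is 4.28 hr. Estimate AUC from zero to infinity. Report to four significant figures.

AUC = 3845 ng/mL·hr

Trapezoidal AUC_0→5.75:
  [0→3]: (617.2+379.7)/2 × 3 = 1495.35
  [3→5]: (379.7+274.7)/2 × 2 = 654.4
  [5→5.25]: (274.7+263.8)/2 × 0.25 = 67.3125
  [5.25→5.5]: (263.8+253.3)/2 × 0.25 = 64.6375
  [5.5→5.75]: (253.3+243.2)/2 × 0.25 = 62.0625
  Sum = 2343.7625 ng/mL·hr
k_e = ln2 / t½ = 0.693147 / 4.28 = 0.1620 hr^-1
Extrapolated tail: C_last / k_e = 243.2 / 0.162 = 1501.235
AUC_0→∞ = 2343.7625 + 1501.235 = 3844.9975 ng/mL·hr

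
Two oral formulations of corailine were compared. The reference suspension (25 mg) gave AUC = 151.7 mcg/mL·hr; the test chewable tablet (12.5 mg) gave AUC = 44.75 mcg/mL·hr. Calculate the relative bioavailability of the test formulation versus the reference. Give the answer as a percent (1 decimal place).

F_rel = 59.0%

F_rel = (AUC_test/D_test) / (AUC_ref/D_ref)
      = (44.75/12.5) / (151.7/25)
      = 3.58 / 6.068 = 0.5900 = 59.00%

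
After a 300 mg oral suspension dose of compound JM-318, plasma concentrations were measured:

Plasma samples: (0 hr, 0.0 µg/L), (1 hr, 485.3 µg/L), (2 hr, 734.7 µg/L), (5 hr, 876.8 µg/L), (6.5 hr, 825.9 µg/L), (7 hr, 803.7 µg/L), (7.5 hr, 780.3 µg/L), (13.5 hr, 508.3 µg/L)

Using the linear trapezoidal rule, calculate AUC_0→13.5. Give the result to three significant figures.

Trapezoidal AUC_0→13.5:
  [0→1]: (0.0+485.3)/2 × 1 = 242.65
  [1→2]: (485.3+734.7)/2 × 1 = 610.0
  [2→5]: (734.7+876.8)/2 × 3 = 2417.25
  [5→6.5]: (876.8+825.9)/2 × 1.5 = 1277.025
  [6.5→7]: (825.9+803.7)/2 × 0.5 = 407.4
  [7→7.5]: (803.7+780.3)/2 × 0.5 = 396.0
  [7.5→13.5]: (780.3+508.3)/2 × 6 = 3865.8
  Sum = 9216.125 µg/L·hr

AUC = 9220 µg/L·hr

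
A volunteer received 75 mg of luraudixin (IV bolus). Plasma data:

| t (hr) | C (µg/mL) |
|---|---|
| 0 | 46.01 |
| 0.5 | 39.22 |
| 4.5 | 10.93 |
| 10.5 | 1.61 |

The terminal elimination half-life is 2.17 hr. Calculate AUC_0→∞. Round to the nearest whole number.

AUC = 164 µg/mL·hr

Trapezoidal AUC_0→10.5:
  [0→0.5]: (46.01+39.22)/2 × 0.5 = 21.3075
  [0.5→4.5]: (39.22+10.93)/2 × 4 = 100.3
  [4.5→10.5]: (10.93+1.61)/2 × 6 = 37.62
  Sum = 159.2275 µg/mL·hr
k_e = ln2 / t½ = 0.693147 / 2.17 = 0.3194 hr^-1
Extrapolated tail: C_last / k_e = 1.61 / 0.3194 = 5.041
AUC_0→∞ = 159.2275 + 5.041 = 164.2685 µg/mL·hr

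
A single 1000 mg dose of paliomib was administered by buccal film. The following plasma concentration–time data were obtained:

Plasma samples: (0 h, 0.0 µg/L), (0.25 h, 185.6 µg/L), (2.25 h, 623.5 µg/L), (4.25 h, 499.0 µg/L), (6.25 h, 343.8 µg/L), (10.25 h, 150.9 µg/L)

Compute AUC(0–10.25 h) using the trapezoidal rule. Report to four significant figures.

Trapezoidal AUC_0→10.25:
  [0→0.25]: (0.0+185.6)/2 × 0.25 = 23.2
  [0.25→2.25]: (185.6+623.5)/2 × 2 = 809.1
  [2.25→4.25]: (623.5+499.0)/2 × 2 = 1122.5
  [4.25→6.25]: (499.0+343.8)/2 × 2 = 842.8
  [6.25→10.25]: (343.8+150.9)/2 × 4 = 989.4
  Sum = 3787.0 µg/L·h

AUC = 3787 µg/L·h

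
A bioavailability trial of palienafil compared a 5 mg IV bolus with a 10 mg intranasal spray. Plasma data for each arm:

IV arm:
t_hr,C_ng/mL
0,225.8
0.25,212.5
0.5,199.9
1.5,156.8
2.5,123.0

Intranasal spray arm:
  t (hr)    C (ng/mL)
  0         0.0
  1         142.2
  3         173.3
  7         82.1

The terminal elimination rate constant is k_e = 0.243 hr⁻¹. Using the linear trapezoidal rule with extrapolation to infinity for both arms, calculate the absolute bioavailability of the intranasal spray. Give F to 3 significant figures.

F = 0.664

Trapezoidal AUC_0→2.5 (IV):
  [0→0.25]: (225.8+212.5)/2 × 0.25 = 54.7875
  [0.25→0.5]: (212.5+199.9)/2 × 0.25 = 51.55
  [0.5→1.5]: (199.9+156.8)/2 × 1 = 178.35
  [1.5→2.5]: (156.8+123.0)/2 × 1 = 139.9
  Sum = 424.5875 ng/mL·hr
IV tail: 123.0/0.243 = 506.173; AUC_iv,0→∞ = 424.5875 + 506.173 = 930.7605 ng/mL·hr
Trapezoidal AUC_0→7 (intranasal spray):
  [0→1]: (0.0+142.2)/2 × 1 = 71.1
  [1→3]: (142.2+173.3)/2 × 2 = 315.5
  [3→7]: (173.3+82.1)/2 × 4 = 510.8
  Sum = 897.4 ng/mL·hr
intranasal spray tail: 82.1/0.243 = 337.860; AUC_ev,0→∞ = 897.4 + 337.860 = 1235.26 ng/mL·hr
F = (AUC_ev/D_ev)/(AUC_iv/D_iv) = (1235.26/10)/(930.7605/5) = 123.526/186.1521 = 0.6636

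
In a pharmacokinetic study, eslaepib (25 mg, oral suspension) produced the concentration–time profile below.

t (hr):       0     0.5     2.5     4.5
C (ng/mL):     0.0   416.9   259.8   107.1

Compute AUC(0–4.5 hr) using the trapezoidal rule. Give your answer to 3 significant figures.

Trapezoidal AUC_0→4.5:
  [0→0.5]: (0.0+416.9)/2 × 0.5 = 104.225
  [0.5→2.5]: (416.9+259.8)/2 × 2 = 676.7
  [2.5→4.5]: (259.8+107.1)/2 × 2 = 366.9
  Sum = 1147.825 ng/mL·hr

AUC = 1150 ng/mL·hr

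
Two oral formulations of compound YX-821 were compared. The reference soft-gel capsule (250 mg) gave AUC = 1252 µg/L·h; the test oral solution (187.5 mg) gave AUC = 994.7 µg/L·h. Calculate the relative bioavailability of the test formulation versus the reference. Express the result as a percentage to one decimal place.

F_rel = (AUC_test/D_test) / (AUC_ref/D_ref)
      = (994.7/187.5) / (1252/250)
      = 5.30507 / 5.008 = 1.0593 = 105.93%

F_rel = 105.9%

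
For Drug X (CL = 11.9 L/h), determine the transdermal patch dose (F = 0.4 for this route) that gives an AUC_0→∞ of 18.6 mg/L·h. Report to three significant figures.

Dose = CL × AUC_0→∞ / F
     = 11.9 × 18.6 / 0.4 = 553.35 mg

Dose = 553 mg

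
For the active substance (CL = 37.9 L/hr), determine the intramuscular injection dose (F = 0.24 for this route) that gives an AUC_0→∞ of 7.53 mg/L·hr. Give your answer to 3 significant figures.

Dose = CL × AUC_0→∞ / F
     = 37.9 × 7.53 / 0.24 = 1189.1125 mg

Dose = 1190 mg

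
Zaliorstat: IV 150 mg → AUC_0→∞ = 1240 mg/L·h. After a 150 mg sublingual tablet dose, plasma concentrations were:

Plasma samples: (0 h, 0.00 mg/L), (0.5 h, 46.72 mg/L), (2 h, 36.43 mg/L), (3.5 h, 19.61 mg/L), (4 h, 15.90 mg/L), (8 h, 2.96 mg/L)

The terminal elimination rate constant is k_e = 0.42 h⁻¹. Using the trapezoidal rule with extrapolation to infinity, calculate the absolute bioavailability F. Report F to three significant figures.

F = 0.137

Trapezoidal AUC_0→8 (sublingual tablet):
  [0→0.5]: (0.00+46.72)/2 × 0.5 = 11.68
  [0.5→2]: (46.72+36.43)/2 × 1.5 = 62.3625
  [2→3.5]: (36.43+19.61)/2 × 1.5 = 42.03
  [3.5→4]: (19.61+15.90)/2 × 0.5 = 8.8775
  [4→8]: (15.90+2.96)/2 × 4 = 37.72
  Sum = 162.67 mg/L·h
Tail: C_last/k_e = 2.96/0.42 = 7.048
AUC_0→∞ (sublingual tablet) = 162.67 + 7.048 = 169.718 mg/L·h
F = (AUC_ev/D_ev)/(AUC_iv/D_iv) = (169.718/150)/(1240/150) = 1.13145/8.26667 = 0.1369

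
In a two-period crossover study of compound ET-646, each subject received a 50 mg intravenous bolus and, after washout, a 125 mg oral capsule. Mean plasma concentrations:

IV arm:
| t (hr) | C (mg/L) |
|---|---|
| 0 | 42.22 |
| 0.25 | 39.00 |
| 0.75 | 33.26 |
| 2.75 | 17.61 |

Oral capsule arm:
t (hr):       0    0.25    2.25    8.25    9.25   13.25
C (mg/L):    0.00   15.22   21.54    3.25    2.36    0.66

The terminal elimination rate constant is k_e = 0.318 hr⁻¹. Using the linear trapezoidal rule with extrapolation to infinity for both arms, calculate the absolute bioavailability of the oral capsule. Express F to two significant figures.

Trapezoidal AUC_0→2.75 (IV):
  [0→0.25]: (42.22+39.00)/2 × 0.25 = 10.1525
  [0.25→0.75]: (39.00+33.26)/2 × 0.5 = 18.065
  [0.75→2.75]: (33.26+17.61)/2 × 2 = 50.87
  Sum = 79.0875 mg/L·hr
IV tail: 17.61/0.318 = 55.377; AUC_iv,0→∞ = 79.0875 + 55.377 = 134.4645 mg/L·hr
Trapezoidal AUC_0→13.25 (oral capsule):
  [0→0.25]: (0.00+15.22)/2 × 0.25 = 1.9025
  [0.25→2.25]: (15.22+21.54)/2 × 2 = 36.76
  [2.25→8.25]: (21.54+3.25)/2 × 6 = 74.37
  [8.25→9.25]: (3.25+2.36)/2 × 1 = 2.805
  [9.25→13.25]: (2.36+0.66)/2 × 4 = 6.04
  Sum = 121.8775 mg/L·hr
oral capsule tail: 0.66/0.318 = 2.075; AUC_ev,0→∞ = 121.8775 + 2.075 = 123.9525 mg/L·hr
F = (AUC_ev/D_ev)/(AUC_iv/D_iv) = (123.9525/125)/(134.4645/50) = 0.99162/2.68929 = 0.3687

F = 0.37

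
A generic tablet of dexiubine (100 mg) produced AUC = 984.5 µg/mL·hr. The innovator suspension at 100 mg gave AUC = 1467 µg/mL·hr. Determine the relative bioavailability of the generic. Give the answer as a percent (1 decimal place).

F_rel = 67.1%

F_rel = (AUC_test/D_test) / (AUC_ref/D_ref)
      = (984.5/100) / (1467/100)
      = 9.845 / 14.67 = 0.6711 = 67.11%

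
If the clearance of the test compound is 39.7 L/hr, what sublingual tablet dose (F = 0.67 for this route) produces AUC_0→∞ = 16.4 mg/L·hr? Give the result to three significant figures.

Dose = CL × AUC_0→∞ / F
     = 39.7 × 16.4 / 0.67 = 971.761 mg

Dose = 972 mg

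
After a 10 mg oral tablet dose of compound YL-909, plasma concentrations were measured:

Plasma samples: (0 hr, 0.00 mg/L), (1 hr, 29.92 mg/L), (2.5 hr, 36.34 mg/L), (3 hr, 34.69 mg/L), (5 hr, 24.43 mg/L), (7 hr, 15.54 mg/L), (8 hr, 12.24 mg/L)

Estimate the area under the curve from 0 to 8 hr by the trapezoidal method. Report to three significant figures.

Trapezoidal AUC_0→8:
  [0→1]: (0.00+29.92)/2 × 1 = 14.96
  [1→2.5]: (29.92+36.34)/2 × 1.5 = 49.695
  [2.5→3]: (36.34+34.69)/2 × 0.5 = 17.7575
  [3→5]: (34.69+24.43)/2 × 2 = 59.12
  [5→7]: (24.43+15.54)/2 × 2 = 39.97
  [7→8]: (15.54+12.24)/2 × 1 = 13.89
  Sum = 195.3925 mg/L·hr

AUC = 195 mg/L·hr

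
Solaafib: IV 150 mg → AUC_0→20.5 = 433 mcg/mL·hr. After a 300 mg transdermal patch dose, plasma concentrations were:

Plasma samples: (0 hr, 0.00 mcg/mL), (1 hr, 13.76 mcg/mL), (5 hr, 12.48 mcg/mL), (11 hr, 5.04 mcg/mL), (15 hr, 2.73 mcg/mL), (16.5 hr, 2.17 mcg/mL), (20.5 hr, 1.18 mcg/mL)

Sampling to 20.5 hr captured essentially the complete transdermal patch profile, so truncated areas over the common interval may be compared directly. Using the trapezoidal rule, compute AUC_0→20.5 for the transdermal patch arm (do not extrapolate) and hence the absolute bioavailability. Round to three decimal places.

F = 0.159

Trapezoidal AUC_0→20.5 (transdermal patch):
  [0→1]: (0.00+13.76)/2 × 1 = 6.88
  [1→5]: (13.76+12.48)/2 × 4 = 52.48
  [5→11]: (12.48+5.04)/2 × 6 = 52.56
  [11→15]: (5.04+2.73)/2 × 4 = 15.54
  [15→16.5]: (2.73+2.17)/2 × 1.5 = 3.675
  [16.5→20.5]: (2.17+1.18)/2 × 4 = 6.7
  Sum = 137.835 mcg/mL·hr
F = (AUC_ev/D_ev)/(AUC_iv/D_iv) = (137.835/300)/(433/150) = 0.45945/2.88667 = 0.1592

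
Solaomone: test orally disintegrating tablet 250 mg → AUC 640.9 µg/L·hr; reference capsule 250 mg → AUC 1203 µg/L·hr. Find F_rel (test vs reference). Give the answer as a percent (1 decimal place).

F_rel = (AUC_test/D_test) / (AUC_ref/D_ref)
      = (640.9/250) / (1203/250)
      = 2.5636 / 4.812 = 0.5328 = 53.28%

F_rel = 53.3%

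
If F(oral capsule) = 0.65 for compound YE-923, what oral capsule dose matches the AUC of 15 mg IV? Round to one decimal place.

For equal systemic exposure: F × D_ev = D_iv
D_ev = D_iv / F = 15 / 0.65 = 23.0769 mg

D_oral = 23.1 mg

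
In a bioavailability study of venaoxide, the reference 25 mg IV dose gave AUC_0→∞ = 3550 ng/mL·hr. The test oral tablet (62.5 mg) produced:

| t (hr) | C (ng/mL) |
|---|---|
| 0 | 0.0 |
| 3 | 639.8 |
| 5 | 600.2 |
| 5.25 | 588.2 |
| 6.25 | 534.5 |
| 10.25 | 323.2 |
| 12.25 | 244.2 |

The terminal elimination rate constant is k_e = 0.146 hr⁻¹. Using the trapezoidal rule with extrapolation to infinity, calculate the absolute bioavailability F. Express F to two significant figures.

Trapezoidal AUC_0→12.25 (oral tablet):
  [0→3]: (0.0+639.8)/2 × 3 = 959.7
  [3→5]: (639.8+600.2)/2 × 2 = 1240.0
  [5→5.25]: (600.2+588.2)/2 × 0.25 = 148.55
  [5.25→6.25]: (588.2+534.5)/2 × 1 = 561.35
  [6.25→10.25]: (534.5+323.2)/2 × 4 = 1715.4
  [10.25→12.25]: (323.2+244.2)/2 × 2 = 567.4
  Sum = 5192.4 ng/mL·hr
Tail: C_last/k_e = 244.2/0.146 = 1672.603
AUC_0→∞ (oral tablet) = 5192.4 + 1672.603 = 6865.003 ng/mL·hr
F = (AUC_ev/D_ev)/(AUC_iv/D_iv) = (6865.003/62.5)/(3550/25) = 109.84/142 = 0.7735

F = 0.77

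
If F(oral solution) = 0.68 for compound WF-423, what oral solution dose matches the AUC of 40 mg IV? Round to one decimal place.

For equal systemic exposure: F × D_ev = D_iv
D_ev = D_iv / F = 40 / 0.68 = 58.8235 mg

D_oral = 58.8 mg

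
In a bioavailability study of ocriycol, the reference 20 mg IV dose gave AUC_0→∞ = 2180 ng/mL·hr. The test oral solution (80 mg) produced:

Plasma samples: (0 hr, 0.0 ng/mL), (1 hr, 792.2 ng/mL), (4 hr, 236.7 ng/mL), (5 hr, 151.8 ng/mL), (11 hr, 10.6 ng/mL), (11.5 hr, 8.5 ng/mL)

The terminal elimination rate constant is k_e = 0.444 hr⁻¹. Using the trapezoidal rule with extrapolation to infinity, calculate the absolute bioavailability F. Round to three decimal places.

Trapezoidal AUC_0→11.5 (oral solution):
  [0→1]: (0.0+792.2)/2 × 1 = 396.1
  [1→4]: (792.2+236.7)/2 × 3 = 1543.35
  [4→5]: (236.7+151.8)/2 × 1 = 194.25
  [5→11]: (151.8+10.6)/2 × 6 = 487.2
  [11→11.5]: (10.6+8.5)/2 × 0.5 = 4.775
  Sum = 2625.675 ng/mL·hr
Tail: C_last/k_e = 8.5/0.444 = 19.144
AUC_0→∞ (oral solution) = 2625.675 + 19.144 = 2644.819 ng/mL·hr
F = (AUC_ev/D_ev)/(AUC_iv/D_iv) = (2644.819/80)/(2180/20) = 33.0602/109 = 0.3033

F = 0.303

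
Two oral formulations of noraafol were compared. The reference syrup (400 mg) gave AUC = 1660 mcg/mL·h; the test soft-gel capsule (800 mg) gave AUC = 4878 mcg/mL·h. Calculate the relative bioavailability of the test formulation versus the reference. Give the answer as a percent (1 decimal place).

F_rel = 146.9%

F_rel = (AUC_test/D_test) / (AUC_ref/D_ref)
      = (4878/800) / (1660/400)
      = 6.0975 / 4.15 = 1.4693 = 146.93%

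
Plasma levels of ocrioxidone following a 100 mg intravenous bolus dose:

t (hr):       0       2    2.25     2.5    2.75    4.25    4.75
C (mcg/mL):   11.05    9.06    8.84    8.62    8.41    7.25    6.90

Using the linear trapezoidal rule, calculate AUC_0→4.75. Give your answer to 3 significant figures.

AUC = 41.9 mcg/mL·hr

Trapezoidal AUC_0→4.75:
  [0→2]: (11.05+9.06)/2 × 2 = 20.11
  [2→2.25]: (9.06+8.84)/2 × 0.25 = 2.2375
  [2.25→2.5]: (8.84+8.62)/2 × 0.25 = 2.1825
  [2.5→2.75]: (8.62+8.41)/2 × 0.25 = 2.12875
  [2.75→4.25]: (8.41+7.25)/2 × 1.5 = 11.745
  [4.25→4.75]: (7.25+6.90)/2 × 0.5 = 3.5375
  Sum = 41.94125 mcg/mL·hr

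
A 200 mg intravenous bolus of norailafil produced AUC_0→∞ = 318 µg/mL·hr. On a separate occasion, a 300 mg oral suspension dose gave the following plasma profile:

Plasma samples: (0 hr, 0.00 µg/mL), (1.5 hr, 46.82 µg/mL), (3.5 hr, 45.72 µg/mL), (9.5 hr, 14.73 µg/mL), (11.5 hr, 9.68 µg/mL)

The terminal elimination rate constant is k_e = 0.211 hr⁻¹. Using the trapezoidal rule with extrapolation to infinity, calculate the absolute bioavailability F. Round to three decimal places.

Trapezoidal AUC_0→11.5 (oral suspension):
  [0→1.5]: (0.00+46.82)/2 × 1.5 = 35.115
  [1.5→3.5]: (46.82+45.72)/2 × 2 = 92.54
  [3.5→9.5]: (45.72+14.73)/2 × 6 = 181.35
  [9.5→11.5]: (14.73+9.68)/2 × 2 = 24.41
  Sum = 333.415 µg/mL·hr
Tail: C_last/k_e = 9.68/0.211 = 45.877
AUC_0→∞ (oral suspension) = 333.415 + 45.877 = 379.292 µg/mL·hr
F = (AUC_ev/D_ev)/(AUC_iv/D_iv) = (379.292/300)/(318/200) = 1.26431/1.59 = 0.7952

F = 0.795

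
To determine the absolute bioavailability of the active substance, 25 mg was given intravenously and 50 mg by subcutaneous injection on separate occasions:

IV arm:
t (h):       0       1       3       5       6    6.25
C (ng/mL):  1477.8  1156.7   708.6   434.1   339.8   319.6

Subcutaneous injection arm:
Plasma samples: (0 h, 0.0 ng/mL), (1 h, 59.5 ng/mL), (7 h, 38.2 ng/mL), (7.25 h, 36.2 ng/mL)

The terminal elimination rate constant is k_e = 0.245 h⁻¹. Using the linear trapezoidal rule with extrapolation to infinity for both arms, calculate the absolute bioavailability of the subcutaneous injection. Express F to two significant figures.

F = 0.039

Trapezoidal AUC_0→6.25 (IV):
  [0→1]: (1477.8+1156.7)/2 × 1 = 1317.25
  [1→3]: (1156.7+708.6)/2 × 2 = 1865.3
  [3→5]: (708.6+434.1)/2 × 2 = 1142.7
  [5→6]: (434.1+339.8)/2 × 1 = 386.95
  [6→6.25]: (339.8+319.6)/2 × 0.25 = 82.425
  Sum = 4794.625 ng/mL·h
IV tail: 319.6/0.245 = 1304.490; AUC_iv,0→∞ = 4794.625 + 1304.490 = 6099.115 ng/mL·h
Trapezoidal AUC_0→7.25 (subcutaneous injection):
  [0→1]: (0.0+59.5)/2 × 1 = 29.75
  [1→7]: (59.5+38.2)/2 × 6 = 293.1
  [7→7.25]: (38.2+36.2)/2 × 0.25 = 9.3
  Sum = 332.15 ng/mL·h
subcutaneous injection tail: 36.2/0.245 = 147.755; AUC_ev,0→∞ = 332.15 + 147.755 = 479.905 ng/mL·h
F = (AUC_ev/D_ev)/(AUC_iv/D_iv) = (479.905/50)/(6099.115/25) = 9.5981/243.9646 = 0.0393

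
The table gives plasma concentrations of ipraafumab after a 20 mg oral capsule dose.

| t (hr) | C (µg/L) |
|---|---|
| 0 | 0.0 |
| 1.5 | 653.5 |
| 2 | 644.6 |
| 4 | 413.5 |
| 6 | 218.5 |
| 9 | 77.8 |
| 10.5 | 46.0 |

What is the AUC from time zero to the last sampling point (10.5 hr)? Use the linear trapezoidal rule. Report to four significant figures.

Trapezoidal AUC_0→10.5:
  [0→1.5]: (0.0+653.5)/2 × 1.5 = 490.125
  [1.5→2]: (653.5+644.6)/2 × 0.5 = 324.525
  [2→4]: (644.6+413.5)/2 × 2 = 1058.1
  [4→6]: (413.5+218.5)/2 × 2 = 632.0
  [6→9]: (218.5+77.8)/2 × 3 = 444.45
  [9→10.5]: (77.8+46.0)/2 × 1.5 = 92.85
  Sum = 3042.05 µg/L·hr

AUC = 3042 µg/L·hr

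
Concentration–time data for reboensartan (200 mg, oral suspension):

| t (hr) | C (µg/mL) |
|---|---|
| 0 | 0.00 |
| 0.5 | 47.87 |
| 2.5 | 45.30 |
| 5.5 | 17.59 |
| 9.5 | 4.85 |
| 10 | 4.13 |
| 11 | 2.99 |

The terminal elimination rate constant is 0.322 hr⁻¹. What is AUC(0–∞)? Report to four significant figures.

Trapezoidal AUC_0→11:
  [0→0.5]: (0.00+47.87)/2 × 0.5 = 11.9675
  [0.5→2.5]: (47.87+45.30)/2 × 2 = 93.17
  [2.5→5.5]: (45.30+17.59)/2 × 3 = 94.335
  [5.5→9.5]: (17.59+4.85)/2 × 4 = 44.88
  [9.5→10]: (4.85+4.13)/2 × 0.5 = 2.245
  [10→11]: (4.13+2.99)/2 × 1 = 3.56
  Sum = 250.1575 µg/mL·hr
Extrapolated tail: C_last / k_e = 2.99 / 0.322 = 9.286
AUC_0→∞ = 250.1575 + 9.286 = 259.4435 µg/mL·hr

AUC = 259.4 µg/mL·hr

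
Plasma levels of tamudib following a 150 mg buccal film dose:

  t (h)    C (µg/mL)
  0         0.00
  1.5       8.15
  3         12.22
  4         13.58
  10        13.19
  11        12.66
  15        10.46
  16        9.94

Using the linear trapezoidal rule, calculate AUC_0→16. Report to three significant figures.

AUC = 184 µg/mL·h

Trapezoidal AUC_0→16:
  [0→1.5]: (0.00+8.15)/2 × 1.5 = 6.1125
  [1.5→3]: (8.15+12.22)/2 × 1.5 = 15.2775
  [3→4]: (12.22+13.58)/2 × 1 = 12.9
  [4→10]: (13.58+13.19)/2 × 6 = 80.31
  [10→11]: (13.19+12.66)/2 × 1 = 12.925
  [11→15]: (12.66+10.46)/2 × 4 = 46.24
  [15→16]: (10.46+9.94)/2 × 1 = 10.2
  Sum = 183.965 µg/mL·h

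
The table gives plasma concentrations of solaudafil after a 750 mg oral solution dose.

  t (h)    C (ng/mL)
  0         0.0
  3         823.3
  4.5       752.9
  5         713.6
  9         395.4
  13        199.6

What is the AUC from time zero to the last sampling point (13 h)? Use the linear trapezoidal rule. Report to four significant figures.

Trapezoidal AUC_0→13:
  [0→3]: (0.0+823.3)/2 × 3 = 1234.95
  [3→4.5]: (823.3+752.9)/2 × 1.5 = 1182.15
  [4.5→5]: (752.9+713.6)/2 × 0.5 = 366.625
  [5→9]: (713.6+395.4)/2 × 4 = 2218.0
  [9→13]: (395.4+199.6)/2 × 4 = 1190.0
  Sum = 6191.725 ng/mL·h

AUC = 6192 ng/mL·h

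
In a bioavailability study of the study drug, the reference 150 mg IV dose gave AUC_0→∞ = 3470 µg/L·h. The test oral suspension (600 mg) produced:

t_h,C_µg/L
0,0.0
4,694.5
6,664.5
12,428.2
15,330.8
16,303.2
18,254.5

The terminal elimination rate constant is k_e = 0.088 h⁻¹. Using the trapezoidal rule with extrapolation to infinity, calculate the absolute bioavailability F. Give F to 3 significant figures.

Trapezoidal AUC_0→18 (oral suspension):
  [0→4]: (0.0+694.5)/2 × 4 = 1389.0
  [4→6]: (694.5+664.5)/2 × 2 = 1359.0
  [6→12]: (664.5+428.2)/2 × 6 = 3278.1
  [12→15]: (428.2+330.8)/2 × 3 = 1138.5
  [15→16]: (330.8+303.2)/2 × 1 = 317.0
  [16→18]: (303.2+254.5)/2 × 2 = 557.7
  Sum = 8039.3 µg/L·h
Tail: C_last/k_e = 254.5/0.088 = 2892.045
AUC_0→∞ (oral suspension) = 8039.3 + 2892.045 = 10931.345 µg/L·h
F = (AUC_ev/D_ev)/(AUC_iv/D_iv) = (10931.345/600)/(3470/150) = 18.2189/23.1333 = 0.7876

F = 0.788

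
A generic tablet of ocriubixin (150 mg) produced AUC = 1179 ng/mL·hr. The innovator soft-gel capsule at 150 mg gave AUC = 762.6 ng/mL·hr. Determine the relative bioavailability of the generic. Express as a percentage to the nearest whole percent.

F_rel = (AUC_test/D_test) / (AUC_ref/D_ref)
      = (1179/150) / (762.6/150)
      = 7.86 / 5.084 = 1.5460 = 154.60%

F_rel = 155%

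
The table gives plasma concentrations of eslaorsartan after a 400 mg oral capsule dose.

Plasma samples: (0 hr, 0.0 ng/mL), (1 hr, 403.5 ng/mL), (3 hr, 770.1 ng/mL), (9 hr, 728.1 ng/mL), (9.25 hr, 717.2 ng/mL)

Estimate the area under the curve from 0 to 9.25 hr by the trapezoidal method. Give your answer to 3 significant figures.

Trapezoidal AUC_0→9.25:
  [0→1]: (0.0+403.5)/2 × 1 = 201.75
  [1→3]: (403.5+770.1)/2 × 2 = 1173.6
  [3→9]: (770.1+728.1)/2 × 6 = 4494.6
  [9→9.25]: (728.1+717.2)/2 × 0.25 = 180.6625
  Sum = 6050.6125 ng/mL·hr

AUC = 6050 ng/mL·hr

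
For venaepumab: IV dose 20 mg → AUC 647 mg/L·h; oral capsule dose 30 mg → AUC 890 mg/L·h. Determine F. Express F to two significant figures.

F = (AUC_ev / D_ev) / (AUC_iv / D_iv)
  = (890/30) / (647/20)
  = 29.6667 / 32.35 = 0.9171

F = 0.92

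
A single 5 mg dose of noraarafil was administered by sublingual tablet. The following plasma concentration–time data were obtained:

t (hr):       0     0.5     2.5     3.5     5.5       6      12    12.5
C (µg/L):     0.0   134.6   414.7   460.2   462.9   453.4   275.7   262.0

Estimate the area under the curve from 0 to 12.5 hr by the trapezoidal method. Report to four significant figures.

AUC = 4494 µg/L·hr

Trapezoidal AUC_0→12.5:
  [0→0.5]: (0.0+134.6)/2 × 0.5 = 33.65
  [0.5→2.5]: (134.6+414.7)/2 × 2 = 549.3
  [2.5→3.5]: (414.7+460.2)/2 × 1 = 437.45
  [3.5→5.5]: (460.2+462.9)/2 × 2 = 923.1
  [5.5→6]: (462.9+453.4)/2 × 0.5 = 229.075
  [6→12]: (453.4+275.7)/2 × 6 = 2187.3
  [12→12.5]: (275.7+262.0)/2 × 0.5 = 134.425
  Sum = 4494.3 µg/L·hr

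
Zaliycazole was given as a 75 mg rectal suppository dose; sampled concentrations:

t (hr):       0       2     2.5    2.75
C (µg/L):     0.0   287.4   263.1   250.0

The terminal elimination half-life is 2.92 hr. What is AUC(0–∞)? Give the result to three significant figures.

Trapezoidal AUC_0→2.75:
  [0→2]: (0.0+287.4)/2 × 2 = 287.4
  [2→2.5]: (287.4+263.1)/2 × 0.5 = 137.625
  [2.5→2.75]: (263.1+250.0)/2 × 0.25 = 64.1375
  Sum = 489.1625 µg/L·hr
k_e = ln2 / t½ = 0.693147 / 2.92 = 0.2374 hr^-1
Extrapolated tail: C_last / k_e = 250.0 / 0.2374 = 1053.075
AUC_0→∞ = 489.1625 + 1053.075 = 1542.2375 µg/L·hr

AUC = 1540 µg/L·hr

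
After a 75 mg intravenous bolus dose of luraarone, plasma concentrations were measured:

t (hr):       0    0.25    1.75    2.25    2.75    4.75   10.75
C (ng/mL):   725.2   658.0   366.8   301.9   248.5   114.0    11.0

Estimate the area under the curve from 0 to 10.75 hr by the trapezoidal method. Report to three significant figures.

Trapezoidal AUC_0→10.75:
  [0→0.25]: (725.2+658.0)/2 × 0.25 = 172.9
  [0.25→1.75]: (658.0+366.8)/2 × 1.5 = 768.6
  [1.75→2.25]: (366.8+301.9)/2 × 0.5 = 167.175
  [2.25→2.75]: (301.9+248.5)/2 × 0.5 = 137.6
  [2.75→4.75]: (248.5+114.0)/2 × 2 = 362.5
  [4.75→10.75]: (114.0+11.0)/2 × 6 = 375.0
  Sum = 1983.775 ng/mL·hr

AUC = 1980 ng/mL·hr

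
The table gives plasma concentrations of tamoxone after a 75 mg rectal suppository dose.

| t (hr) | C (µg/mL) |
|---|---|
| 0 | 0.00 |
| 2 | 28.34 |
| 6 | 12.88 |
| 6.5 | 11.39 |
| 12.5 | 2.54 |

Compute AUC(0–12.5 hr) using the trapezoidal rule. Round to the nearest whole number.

AUC = 159 µg/mL·hr

Trapezoidal AUC_0→12.5:
  [0→2]: (0.00+28.34)/2 × 2 = 28.34
  [2→6]: (28.34+12.88)/2 × 4 = 82.44
  [6→6.5]: (12.88+11.39)/2 × 0.5 = 6.0675
  [6.5→12.5]: (11.39+2.54)/2 × 6 = 41.79
  Sum = 158.6375 µg/mL·hr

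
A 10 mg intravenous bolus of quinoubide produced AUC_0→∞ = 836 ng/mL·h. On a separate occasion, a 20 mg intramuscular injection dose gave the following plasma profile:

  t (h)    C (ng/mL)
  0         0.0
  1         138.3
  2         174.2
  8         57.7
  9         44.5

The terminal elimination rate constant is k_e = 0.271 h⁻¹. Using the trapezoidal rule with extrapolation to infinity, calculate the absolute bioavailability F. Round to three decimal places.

Trapezoidal AUC_0→9 (intramuscular injection):
  [0→1]: (0.0+138.3)/2 × 1 = 69.15
  [1→2]: (138.3+174.2)/2 × 1 = 156.25
  [2→8]: (174.2+57.7)/2 × 6 = 695.7
  [8→9]: (57.7+44.5)/2 × 1 = 51.1
  Sum = 972.2 ng/mL·h
Tail: C_last/k_e = 44.5/0.271 = 164.207
AUC_0→∞ (intramuscular injection) = 972.2 + 164.207 = 1136.407 ng/mL·h
F = (AUC_ev/D_ev)/(AUC_iv/D_iv) = (1136.407/20)/(836/10) = 56.82035/83.6 = 0.6797

F = 0.680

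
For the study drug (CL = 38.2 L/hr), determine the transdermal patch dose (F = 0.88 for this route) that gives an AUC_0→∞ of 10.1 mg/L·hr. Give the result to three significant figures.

Dose = 438 mg

Dose = CL × AUC_0→∞ / F
     = 38.2 × 10.1 / 0.88 = 438.432 mg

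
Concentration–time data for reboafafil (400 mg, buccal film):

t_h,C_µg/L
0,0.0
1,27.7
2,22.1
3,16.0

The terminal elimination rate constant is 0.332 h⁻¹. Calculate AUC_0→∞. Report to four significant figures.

Trapezoidal AUC_0→3:
  [0→1]: (0.0+27.7)/2 × 1 = 13.85
  [1→2]: (27.7+22.1)/2 × 1 = 24.9
  [2→3]: (22.1+16.0)/2 × 1 = 19.05
  Sum = 57.8 µg/L·h
Extrapolated tail: C_last / k_e = 16.0 / 0.332 = 48.193
AUC_0→∞ = 57.8 + 48.193 = 105.993 µg/L·h

AUC = 106.0 µg/L·h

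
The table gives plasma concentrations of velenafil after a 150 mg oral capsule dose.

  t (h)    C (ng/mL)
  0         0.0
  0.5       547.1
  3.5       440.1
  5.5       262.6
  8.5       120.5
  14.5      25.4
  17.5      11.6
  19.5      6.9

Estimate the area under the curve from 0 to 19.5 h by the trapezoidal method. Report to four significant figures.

AUC = 3407 ng/mL·h

Trapezoidal AUC_0→19.5:
  [0→0.5]: (0.0+547.1)/2 × 0.5 = 136.775
  [0.5→3.5]: (547.1+440.1)/2 × 3 = 1480.8
  [3.5→5.5]: (440.1+262.6)/2 × 2 = 702.7
  [5.5→8.5]: (262.6+120.5)/2 × 3 = 574.65
  [8.5→14.5]: (120.5+25.4)/2 × 6 = 437.7
  [14.5→17.5]: (25.4+11.6)/2 × 3 = 55.5
  [17.5→19.5]: (11.6+6.9)/2 × 2 = 18.5
  Sum = 3406.625 ng/mL·h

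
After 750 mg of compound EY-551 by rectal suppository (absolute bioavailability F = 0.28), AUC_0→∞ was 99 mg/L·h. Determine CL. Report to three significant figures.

CL = F × Dose / AUC_0→∞
   = 0.28 × 750 / 99 = 2.12121 L/h

CL = 2.12 L/h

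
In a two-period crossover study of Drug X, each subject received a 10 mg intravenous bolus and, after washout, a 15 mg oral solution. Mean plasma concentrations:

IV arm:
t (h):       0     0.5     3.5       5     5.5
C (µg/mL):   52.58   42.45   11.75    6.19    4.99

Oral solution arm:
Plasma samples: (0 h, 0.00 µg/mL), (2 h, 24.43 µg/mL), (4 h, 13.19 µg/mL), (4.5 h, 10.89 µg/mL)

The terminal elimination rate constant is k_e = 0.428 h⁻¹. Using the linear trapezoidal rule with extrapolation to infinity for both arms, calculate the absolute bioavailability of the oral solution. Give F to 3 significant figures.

F = 0.469

Trapezoidal AUC_0→5.5 (IV):
  [0→0.5]: (52.58+42.45)/2 × 0.5 = 23.7575
  [0.5→3.5]: (42.45+11.75)/2 × 3 = 81.3
  [3.5→5]: (11.75+6.19)/2 × 1.5 = 13.455
  [5→5.5]: (6.19+4.99)/2 × 0.5 = 2.795
  Sum = 121.3075 µg/mL·h
IV tail: 4.99/0.428 = 11.659; AUC_iv,0→∞ = 121.3075 + 11.659 = 132.9665 µg/mL·h
Trapezoidal AUC_0→4.5 (oral solution):
  [0→2]: (0.00+24.43)/2 × 2 = 24.43
  [2→4]: (24.43+13.19)/2 × 2 = 37.62
  [4→4.5]: (13.19+10.89)/2 × 0.5 = 6.02
  Sum = 68.07 µg/mL·h
oral solution tail: 10.89/0.428 = 25.444; AUC_ev,0→∞ = 68.07 + 25.444 = 93.514 µg/mL·h
F = (AUC_ev/D_ev)/(AUC_iv/D_iv) = (93.514/15)/(132.9665/10) = 6.23427/13.29665 = 0.4689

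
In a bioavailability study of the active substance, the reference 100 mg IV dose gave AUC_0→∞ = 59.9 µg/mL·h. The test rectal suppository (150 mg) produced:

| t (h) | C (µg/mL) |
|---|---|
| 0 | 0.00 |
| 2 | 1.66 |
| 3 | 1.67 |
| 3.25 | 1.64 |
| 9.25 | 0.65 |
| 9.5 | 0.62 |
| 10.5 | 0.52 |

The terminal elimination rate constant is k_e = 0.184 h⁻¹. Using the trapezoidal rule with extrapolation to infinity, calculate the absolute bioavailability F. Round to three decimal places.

F = 0.158

Trapezoidal AUC_0→10.5 (rectal suppository):
  [0→2]: (0.00+1.66)/2 × 2 = 1.66
  [2→3]: (1.66+1.67)/2 × 1 = 1.665
  [3→3.25]: (1.67+1.64)/2 × 0.25 = 0.41375
  [3.25→9.25]: (1.64+0.65)/2 × 6 = 6.87
  [9.25→9.5]: (0.65+0.62)/2 × 0.25 = 0.15875
  [9.5→10.5]: (0.62+0.52)/2 × 1 = 0.57
  Sum = 11.3375 µg/mL·h
Tail: C_last/k_e = 0.52/0.184 = 2.826
AUC_0→∞ (rectal suppository) = 11.3375 + 2.826 = 14.1635 µg/mL·h
F = (AUC_ev/D_ev)/(AUC_iv/D_iv) = (14.1635/150)/(59.9/100) = 0.0944233/0.599 = 0.1576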